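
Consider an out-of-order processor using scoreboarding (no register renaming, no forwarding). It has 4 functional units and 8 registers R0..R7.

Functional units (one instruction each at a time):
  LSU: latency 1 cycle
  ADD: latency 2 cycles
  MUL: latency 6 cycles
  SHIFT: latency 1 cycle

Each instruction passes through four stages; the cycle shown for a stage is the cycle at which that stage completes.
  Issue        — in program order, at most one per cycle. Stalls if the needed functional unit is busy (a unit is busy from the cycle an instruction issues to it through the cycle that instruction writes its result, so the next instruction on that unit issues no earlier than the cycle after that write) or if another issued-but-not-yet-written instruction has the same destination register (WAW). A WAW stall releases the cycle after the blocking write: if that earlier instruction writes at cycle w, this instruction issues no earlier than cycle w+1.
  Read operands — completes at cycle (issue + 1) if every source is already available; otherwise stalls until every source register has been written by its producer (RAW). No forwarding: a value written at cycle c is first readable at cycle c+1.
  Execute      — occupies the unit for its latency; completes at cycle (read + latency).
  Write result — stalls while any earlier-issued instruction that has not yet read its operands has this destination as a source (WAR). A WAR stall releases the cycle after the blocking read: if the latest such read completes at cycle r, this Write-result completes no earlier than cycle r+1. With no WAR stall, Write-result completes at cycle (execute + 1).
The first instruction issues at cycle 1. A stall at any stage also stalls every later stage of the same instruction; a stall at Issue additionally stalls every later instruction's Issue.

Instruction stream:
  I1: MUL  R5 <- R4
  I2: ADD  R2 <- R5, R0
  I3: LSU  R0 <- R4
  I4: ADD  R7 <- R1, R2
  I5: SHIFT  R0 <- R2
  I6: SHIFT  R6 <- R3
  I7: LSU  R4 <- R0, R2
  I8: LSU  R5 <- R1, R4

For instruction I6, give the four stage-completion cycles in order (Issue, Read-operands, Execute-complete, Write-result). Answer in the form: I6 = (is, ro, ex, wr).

I6 = (19, 20, 21, 22)

c1: I1 dispatched to MUL
c2: I1 operands ready, I2 dispatched to ADD
c3: I3 dispatched to LSU
c4: I3 operands ready
c5: I3 complete
c8: I1 complete
c9: R5←I1
c10: I2 operands ready
c11: R0←I3
c12: I2 complete
c13: R2←I2
c14: I4 dispatched to ADD
c15: I4 operands ready, I5 dispatched to SHIFT
c16: I5 operands ready
c17: I4 complete, I5 complete
c18: R7←I4, R0←I5
c19: I6 dispatched to SHIFT
c20: I6 operands ready, I7 dispatched to LSU
c21: I6 complete, I7 operands ready
c22: R6←I6, I7 complete
c23: R4←I7
c24: I8 dispatched to LSU
c25: I8 operands ready
c26: I8 complete
c27: R5←I8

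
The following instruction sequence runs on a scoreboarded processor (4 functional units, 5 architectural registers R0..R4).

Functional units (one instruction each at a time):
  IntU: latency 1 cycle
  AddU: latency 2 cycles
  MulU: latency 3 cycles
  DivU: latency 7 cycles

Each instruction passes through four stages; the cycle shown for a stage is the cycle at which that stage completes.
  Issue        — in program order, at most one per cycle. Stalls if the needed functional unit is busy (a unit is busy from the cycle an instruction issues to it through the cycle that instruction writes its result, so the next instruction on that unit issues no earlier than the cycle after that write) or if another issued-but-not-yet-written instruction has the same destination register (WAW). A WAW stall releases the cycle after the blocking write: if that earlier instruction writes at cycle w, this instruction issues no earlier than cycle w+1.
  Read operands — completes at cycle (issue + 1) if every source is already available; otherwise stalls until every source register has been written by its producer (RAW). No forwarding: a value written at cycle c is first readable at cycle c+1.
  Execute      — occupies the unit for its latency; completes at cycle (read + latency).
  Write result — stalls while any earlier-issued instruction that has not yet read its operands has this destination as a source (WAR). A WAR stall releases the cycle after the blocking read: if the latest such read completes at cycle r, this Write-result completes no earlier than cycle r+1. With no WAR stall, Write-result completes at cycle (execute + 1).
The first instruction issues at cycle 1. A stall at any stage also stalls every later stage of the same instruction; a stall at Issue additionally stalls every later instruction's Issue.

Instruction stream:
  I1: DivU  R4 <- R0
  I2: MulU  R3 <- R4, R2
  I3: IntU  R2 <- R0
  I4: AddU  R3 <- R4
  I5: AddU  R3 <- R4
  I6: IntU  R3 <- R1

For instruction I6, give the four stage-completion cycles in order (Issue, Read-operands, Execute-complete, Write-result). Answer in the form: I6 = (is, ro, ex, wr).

I6 = (26, 27, 28, 29)

cycle 1: I1 dispatched to DivU
cycle 2: I1 operands ready | I2 dispatched to MulU
cycle 3: I3 dispatched to IntU
cycle 4: I3 operands ready
cycle 5: I3 complete
cycle 9: I1 complete
cycle 10: R4←I1
cycle 11: I2 operands ready
cycle 12: R2←I3
cycle 14: I2 complete
cycle 15: R3←I2
cycle 16: I4 dispatched to AddU
cycle 17: I4 operands ready
cycle 19: I4 complete
cycle 20: R3←I4
cycle 21: I5 dispatched to AddU
cycle 22: I5 operands ready
cycle 24: I5 complete
cycle 25: R3←I5
cycle 26: I6 dispatched to IntU
cycle 27: I6 operands ready
cycle 28: I6 complete
cycle 29: R3←I6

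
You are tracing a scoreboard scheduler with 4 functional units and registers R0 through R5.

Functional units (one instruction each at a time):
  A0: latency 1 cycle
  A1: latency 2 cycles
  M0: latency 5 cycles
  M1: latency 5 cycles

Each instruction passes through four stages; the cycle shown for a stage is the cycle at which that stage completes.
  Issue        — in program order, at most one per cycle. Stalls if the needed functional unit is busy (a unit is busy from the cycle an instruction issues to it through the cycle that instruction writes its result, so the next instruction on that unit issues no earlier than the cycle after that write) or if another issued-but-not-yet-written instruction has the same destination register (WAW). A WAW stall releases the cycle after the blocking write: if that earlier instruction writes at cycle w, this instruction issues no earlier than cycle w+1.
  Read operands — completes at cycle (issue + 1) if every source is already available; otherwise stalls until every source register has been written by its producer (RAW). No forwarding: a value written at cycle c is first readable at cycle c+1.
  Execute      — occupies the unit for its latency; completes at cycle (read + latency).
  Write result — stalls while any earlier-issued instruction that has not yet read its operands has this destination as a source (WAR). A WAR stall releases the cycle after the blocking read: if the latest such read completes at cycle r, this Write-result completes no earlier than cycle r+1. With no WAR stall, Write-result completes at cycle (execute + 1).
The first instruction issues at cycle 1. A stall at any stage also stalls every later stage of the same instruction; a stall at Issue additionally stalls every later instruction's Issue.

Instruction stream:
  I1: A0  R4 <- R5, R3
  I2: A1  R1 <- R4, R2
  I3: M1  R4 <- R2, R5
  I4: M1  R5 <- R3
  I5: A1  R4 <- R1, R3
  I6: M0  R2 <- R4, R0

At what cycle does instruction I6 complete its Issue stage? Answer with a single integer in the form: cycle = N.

cycle = 15

t=1  issue I1 (A0)
t=2  I1 read-ops · issue I2 (A1)
t=3  I1 finished on A0
t=4  I1→R4
t=5  I2 read-ops · issue I3 (M1)
t=6  I3 read-ops
t=7  I2 finished on A1
t=8  I2→R1
t=11  I3 finished on M1
t=12  I3→R4
t=13  issue I4 (M1)
t=14  I4 read-ops · issue I5 (A1)
t=15  I5 read-ops · issue I6 (M0)
t=17  I5 finished on A1
t=18  I5→R4
t=19  I4 finished on M1 · I6 read-ops
t=20  I4→R5
t=24  I6 finished on M0
t=25  I6→R2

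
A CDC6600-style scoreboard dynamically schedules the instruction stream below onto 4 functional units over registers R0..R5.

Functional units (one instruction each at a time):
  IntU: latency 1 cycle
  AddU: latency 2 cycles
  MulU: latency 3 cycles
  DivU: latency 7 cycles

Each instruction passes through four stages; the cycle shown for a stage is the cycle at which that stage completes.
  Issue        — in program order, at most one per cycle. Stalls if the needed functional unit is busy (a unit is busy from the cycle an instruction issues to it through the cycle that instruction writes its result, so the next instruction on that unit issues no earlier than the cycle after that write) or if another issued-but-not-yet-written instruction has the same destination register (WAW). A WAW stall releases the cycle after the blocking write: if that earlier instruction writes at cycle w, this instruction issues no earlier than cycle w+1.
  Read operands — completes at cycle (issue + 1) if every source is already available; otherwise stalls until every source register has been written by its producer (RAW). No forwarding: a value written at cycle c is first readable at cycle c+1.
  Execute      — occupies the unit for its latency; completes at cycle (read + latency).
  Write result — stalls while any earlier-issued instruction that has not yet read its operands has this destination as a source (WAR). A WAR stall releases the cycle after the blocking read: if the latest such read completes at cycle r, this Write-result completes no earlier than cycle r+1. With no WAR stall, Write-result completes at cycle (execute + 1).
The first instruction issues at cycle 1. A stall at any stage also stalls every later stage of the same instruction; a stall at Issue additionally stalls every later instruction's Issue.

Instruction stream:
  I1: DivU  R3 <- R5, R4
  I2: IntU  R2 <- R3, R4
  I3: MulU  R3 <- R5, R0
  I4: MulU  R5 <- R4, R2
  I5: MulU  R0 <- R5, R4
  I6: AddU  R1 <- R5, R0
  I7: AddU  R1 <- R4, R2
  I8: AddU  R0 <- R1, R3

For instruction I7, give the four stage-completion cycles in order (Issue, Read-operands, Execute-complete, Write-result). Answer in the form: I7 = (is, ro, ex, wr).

  I1 | 1 | 2 | 9 | 10
  I2 | 2 | 11 | 12 | 13   RAW R3: wait I1 write@10
  I3 | 11 | 12 | 15 | 16   WAW R3: wait I1 write@10
  I4 | 17 | 18 | 21 | 22   struct: MulU busy until I3 writes@16
  I5 | 23 | 24 | 27 | 28   struct: MulU busy until I4 writes@22
  I6 | 24 | 29 | 31 | 32   RAW R0: wait I5 write@28
  I7 | 33 | 34 | 36 | 37   struct: AddU busy until I6 writes@32
  I8 | 38 | 39 | 41 | 42   struct: AddU busy until I7 writes@37

I7 = (33, 34, 36, 37)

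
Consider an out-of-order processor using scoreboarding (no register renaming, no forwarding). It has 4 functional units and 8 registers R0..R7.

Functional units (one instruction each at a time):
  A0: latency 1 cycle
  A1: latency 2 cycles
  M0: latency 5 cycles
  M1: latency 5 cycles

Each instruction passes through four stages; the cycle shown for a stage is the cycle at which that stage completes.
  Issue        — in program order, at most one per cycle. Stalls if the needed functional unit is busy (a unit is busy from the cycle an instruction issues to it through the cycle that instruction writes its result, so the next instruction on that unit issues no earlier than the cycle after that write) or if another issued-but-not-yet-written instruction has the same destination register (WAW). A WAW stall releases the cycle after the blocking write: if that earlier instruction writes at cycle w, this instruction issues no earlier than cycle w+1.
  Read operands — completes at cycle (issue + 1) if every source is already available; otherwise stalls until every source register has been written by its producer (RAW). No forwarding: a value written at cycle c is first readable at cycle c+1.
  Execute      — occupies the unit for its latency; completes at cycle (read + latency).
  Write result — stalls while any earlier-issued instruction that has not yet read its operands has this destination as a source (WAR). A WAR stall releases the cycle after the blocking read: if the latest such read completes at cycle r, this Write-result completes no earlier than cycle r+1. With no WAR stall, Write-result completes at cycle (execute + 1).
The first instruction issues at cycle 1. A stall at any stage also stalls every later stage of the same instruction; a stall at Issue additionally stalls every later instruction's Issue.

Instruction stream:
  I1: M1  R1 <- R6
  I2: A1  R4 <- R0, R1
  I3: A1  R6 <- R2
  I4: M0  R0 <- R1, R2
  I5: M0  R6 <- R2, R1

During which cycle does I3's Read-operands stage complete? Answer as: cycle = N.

t=1  I1→M1
t=2  I1 RO; I2→A1
t=7  I1 EX
t=8  I1 WR R1
t=9  I2 RO
t=11  I2 EX
t=12  I2 WR R4
t=13  I3→A1
t=14  I3 RO; I4→M0
t=15  I4 RO
t=16  I3 EX
t=17  I3 WR R6
t=20  I4 EX
t=21  I4 WR R0
t=22  I5→M0
t=23  I5 RO
t=28  I5 EX
t=29  I5 WR R6

cycle = 14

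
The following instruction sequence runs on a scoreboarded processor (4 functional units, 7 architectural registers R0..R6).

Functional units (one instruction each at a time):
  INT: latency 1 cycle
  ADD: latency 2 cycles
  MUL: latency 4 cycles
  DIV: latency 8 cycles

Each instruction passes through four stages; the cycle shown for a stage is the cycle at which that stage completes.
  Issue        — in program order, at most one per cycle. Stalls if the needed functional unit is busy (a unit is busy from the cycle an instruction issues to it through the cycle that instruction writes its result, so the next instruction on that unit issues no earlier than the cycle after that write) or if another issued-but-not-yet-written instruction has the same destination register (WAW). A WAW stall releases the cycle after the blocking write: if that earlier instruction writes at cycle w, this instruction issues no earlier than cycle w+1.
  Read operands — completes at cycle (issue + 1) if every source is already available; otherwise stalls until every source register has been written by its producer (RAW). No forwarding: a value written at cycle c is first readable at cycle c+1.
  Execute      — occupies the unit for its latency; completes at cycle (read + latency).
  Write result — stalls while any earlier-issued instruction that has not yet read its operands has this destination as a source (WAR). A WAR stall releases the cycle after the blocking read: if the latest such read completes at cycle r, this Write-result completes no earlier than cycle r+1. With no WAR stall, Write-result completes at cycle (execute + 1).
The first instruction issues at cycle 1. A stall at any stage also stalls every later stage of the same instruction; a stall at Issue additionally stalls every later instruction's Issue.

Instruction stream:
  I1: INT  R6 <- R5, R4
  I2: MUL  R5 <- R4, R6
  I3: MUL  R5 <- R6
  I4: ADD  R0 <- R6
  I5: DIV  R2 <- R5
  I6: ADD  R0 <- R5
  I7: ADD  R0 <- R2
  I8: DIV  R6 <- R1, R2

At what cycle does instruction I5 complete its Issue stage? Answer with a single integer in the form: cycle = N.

cycle = 13

I1  is:1  ro:2  ex:3  wr:4
I2  is:2  ro:5  ex:9  wr:10  — RAW R6: wait I1 write@4
I3  is:11  ro:12  ex:16  wr:17  — struct: MUL busy until I2 writes@10
I4  is:12  ro:13  ex:15  wr:16
I5  is:13  ro:18  ex:26  wr:27  — RAW R5: wait I3 write@17
I6  is:17  ro:18  ex:20  wr:21  — struct: ADD busy until I4 writes@16
I7  is:22  ro:28  ex:30  wr:31  — struct: ADD busy until I6 writes@21, RAW R2: wait I5 write@27
I8  is:28  ro:29  ex:37  wr:38  — struct: DIV busy until I5 writes@27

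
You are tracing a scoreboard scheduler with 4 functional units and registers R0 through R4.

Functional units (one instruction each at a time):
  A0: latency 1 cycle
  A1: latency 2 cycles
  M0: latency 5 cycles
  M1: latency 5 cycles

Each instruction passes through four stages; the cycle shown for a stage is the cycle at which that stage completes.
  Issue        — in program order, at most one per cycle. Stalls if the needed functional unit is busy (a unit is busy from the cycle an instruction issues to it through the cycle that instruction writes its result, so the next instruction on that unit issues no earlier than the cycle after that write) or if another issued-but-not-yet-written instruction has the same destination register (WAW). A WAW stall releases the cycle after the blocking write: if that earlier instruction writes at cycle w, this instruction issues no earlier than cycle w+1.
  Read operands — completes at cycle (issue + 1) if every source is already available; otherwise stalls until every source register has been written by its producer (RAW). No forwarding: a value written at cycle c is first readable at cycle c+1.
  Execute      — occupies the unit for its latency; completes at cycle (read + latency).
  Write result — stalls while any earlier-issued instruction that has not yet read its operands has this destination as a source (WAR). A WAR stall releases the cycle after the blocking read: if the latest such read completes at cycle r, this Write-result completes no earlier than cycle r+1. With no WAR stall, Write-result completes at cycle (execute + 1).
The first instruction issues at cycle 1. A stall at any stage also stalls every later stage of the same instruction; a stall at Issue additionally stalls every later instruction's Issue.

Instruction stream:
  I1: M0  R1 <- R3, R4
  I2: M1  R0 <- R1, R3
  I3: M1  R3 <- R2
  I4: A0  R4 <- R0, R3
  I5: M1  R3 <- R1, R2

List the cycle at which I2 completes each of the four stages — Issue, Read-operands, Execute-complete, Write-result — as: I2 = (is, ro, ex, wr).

I2 = (2, 9, 14, 15)

t=1  I1 issues→M0
t=2  I1 reads | I2 issues→M1
t=7  I1 exec-done
t=8  I1 writes R1
t=9  I2 reads
t=14  I2 exec-done
t=15  I2 writes R0
t=16  I3 issues→M1
t=17  I3 reads | I4 issues→A0
t=22  I3 exec-done
t=23  I3 writes R3
t=24  I4 reads | I5 issues→M1
t=25  I4 exec-done | I5 reads
t=26  I4 writes R4
t=30  I5 exec-done
t=31  I5 writes R3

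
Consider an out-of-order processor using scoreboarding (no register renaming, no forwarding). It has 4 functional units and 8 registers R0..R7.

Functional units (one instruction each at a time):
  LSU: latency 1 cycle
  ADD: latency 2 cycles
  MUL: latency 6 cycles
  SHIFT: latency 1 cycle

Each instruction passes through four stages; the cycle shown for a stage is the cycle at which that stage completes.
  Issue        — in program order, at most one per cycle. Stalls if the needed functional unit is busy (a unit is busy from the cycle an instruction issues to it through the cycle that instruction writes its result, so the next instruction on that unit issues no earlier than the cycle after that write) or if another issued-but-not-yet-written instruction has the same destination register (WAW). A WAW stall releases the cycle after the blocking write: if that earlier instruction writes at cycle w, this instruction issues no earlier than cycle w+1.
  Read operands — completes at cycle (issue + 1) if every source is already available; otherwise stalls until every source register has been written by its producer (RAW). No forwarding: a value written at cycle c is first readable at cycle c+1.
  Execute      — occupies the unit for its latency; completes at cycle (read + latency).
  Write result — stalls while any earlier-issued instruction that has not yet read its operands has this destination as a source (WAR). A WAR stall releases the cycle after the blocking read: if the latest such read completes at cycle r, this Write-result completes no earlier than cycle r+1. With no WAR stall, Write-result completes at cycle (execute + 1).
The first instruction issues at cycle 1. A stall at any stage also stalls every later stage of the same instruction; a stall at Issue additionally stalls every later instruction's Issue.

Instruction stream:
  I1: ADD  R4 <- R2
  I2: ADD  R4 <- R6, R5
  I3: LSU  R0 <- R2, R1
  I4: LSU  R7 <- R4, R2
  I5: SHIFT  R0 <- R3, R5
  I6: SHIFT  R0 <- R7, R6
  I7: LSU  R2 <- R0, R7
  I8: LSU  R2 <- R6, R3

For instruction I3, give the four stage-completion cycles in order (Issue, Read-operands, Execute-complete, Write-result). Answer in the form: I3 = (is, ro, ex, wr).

I3 = (7, 8, 9, 10)

cycle 1: I1→ADD
cycle 2: I1 RO
cycle 4: I1 EX
cycle 5: I1 WR R4
cycle 6: I2→ADD
cycle 7: I2 RO · I3→LSU
cycle 8: I3 RO
cycle 9: I2 EX · I3 EX
cycle 10: I2 WR R4 · I3 WR R0
cycle 11: I4→LSU
cycle 12: I4 RO · I5→SHIFT
cycle 13: I4 EX · I5 RO
cycle 14: I4 WR R7 · I5 EX
cycle 15: I5 WR R0
cycle 16: I6→SHIFT
cycle 17: I6 RO · I7→LSU
cycle 18: I6 EX
cycle 19: I6 WR R0
cycle 20: I7 RO
cycle 21: I7 EX
cycle 22: I7 WR R2
cycle 23: I8→LSU
cycle 24: I8 RO
cycle 25: I8 EX
cycle 26: I8 WR R2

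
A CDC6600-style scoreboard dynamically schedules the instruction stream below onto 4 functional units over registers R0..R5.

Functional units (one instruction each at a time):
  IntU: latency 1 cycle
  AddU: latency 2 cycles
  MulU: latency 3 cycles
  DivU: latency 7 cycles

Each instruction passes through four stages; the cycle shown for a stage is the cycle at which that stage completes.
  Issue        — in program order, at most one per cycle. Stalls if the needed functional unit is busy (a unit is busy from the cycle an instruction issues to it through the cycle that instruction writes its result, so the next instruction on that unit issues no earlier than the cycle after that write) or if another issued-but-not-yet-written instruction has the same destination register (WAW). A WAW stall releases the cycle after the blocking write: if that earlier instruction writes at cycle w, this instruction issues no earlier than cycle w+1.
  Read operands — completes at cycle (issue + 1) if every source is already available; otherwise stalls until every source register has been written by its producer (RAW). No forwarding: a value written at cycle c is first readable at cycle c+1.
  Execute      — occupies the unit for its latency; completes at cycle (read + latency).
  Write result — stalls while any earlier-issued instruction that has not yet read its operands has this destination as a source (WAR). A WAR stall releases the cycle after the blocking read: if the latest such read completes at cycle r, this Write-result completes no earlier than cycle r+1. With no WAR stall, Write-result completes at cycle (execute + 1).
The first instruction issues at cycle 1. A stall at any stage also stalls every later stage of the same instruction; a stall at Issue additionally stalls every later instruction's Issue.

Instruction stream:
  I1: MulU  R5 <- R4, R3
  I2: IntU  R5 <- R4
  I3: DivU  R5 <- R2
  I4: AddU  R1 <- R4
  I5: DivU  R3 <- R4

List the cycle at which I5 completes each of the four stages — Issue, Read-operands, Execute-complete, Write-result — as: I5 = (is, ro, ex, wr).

I5 = (21, 22, 29, 30)

[1] I1 issues→MulU
[2] I1 reads
[5] I1 exec-done
[6] I1 writes R5
[7] I2 issues→IntU
[8] I2 reads
[9] I2 exec-done
[10] I2 writes R5
[11] I3 issues→DivU
[12] I3 reads | I4 issues→AddU
[13] I4 reads
[15] I4 exec-done
[16] I4 writes R1
[19] I3 exec-done
[20] I3 writes R5
[21] I5 issues→DivU
[22] I5 reads
[29] I5 exec-done
[30] I5 writes R3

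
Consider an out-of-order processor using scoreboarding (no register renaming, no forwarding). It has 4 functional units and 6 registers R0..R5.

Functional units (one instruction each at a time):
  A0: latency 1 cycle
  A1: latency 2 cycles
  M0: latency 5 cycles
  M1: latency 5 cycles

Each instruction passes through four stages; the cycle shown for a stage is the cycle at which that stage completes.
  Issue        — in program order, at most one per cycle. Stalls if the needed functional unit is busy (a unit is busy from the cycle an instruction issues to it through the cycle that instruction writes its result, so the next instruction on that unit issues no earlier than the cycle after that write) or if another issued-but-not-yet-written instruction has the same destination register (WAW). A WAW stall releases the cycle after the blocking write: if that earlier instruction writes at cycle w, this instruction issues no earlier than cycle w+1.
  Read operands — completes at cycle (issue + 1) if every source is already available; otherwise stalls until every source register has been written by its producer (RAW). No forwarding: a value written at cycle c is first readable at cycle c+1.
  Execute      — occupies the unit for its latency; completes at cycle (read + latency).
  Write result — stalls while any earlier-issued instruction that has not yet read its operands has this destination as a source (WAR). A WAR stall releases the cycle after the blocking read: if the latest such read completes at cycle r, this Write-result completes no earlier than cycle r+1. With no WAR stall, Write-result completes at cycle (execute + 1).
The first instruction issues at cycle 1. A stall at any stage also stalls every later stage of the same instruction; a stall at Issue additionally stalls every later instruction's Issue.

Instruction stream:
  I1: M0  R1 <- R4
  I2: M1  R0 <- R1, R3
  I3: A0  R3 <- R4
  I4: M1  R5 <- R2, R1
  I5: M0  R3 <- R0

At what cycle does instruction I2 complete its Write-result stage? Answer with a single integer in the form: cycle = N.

  I1 | 1 | 2 | 7 | 8
  I2 | 2 | 9 | 14 | 15   RAW R1: wait I1 write@8
  I3 | 3 | 4 | 5 | 10   WAR R3: wait I2 read@9
  I4 | 16 | 17 | 22 | 23   struct: M1 busy until I2 writes@15
  I5 | 17 | 18 | 23 | 24

cycle = 15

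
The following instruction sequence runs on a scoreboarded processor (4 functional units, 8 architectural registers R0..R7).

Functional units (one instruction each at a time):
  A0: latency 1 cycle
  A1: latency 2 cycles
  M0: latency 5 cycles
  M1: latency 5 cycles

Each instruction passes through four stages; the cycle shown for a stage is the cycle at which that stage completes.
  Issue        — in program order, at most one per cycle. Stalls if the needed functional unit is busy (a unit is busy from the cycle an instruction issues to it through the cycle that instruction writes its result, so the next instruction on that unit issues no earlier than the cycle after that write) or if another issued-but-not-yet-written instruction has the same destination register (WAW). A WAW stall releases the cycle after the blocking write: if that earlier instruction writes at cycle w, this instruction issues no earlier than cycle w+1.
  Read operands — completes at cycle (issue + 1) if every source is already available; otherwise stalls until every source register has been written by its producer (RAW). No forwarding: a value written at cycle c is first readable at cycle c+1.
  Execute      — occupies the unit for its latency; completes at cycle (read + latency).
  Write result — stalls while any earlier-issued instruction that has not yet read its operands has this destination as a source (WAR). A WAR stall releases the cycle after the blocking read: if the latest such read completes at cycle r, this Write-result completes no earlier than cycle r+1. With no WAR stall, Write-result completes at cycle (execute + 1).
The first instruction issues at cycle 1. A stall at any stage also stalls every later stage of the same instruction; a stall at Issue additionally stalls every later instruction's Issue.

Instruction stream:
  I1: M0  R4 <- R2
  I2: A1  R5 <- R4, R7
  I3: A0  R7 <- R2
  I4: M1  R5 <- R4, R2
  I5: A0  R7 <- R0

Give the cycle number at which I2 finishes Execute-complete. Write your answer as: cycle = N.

[1] issue I1 (M0)
[2] I1 read-ops, issue I2 (A1)
[3] issue I3 (A0)
[4] I3 read-ops
[5] I3 finished on A0
[7] I1 finished on M0
[8] I1→R4
[9] I2 read-ops
[10] I3→R7
[11] I2 finished on A1
[12] I2→R5
[13] issue I4 (M1)
[14] I4 read-ops, issue I5 (A0)
[15] I5 read-ops
[16] I5 finished on A0
[17] I5→R7
[19] I4 finished on M1
[20] I4→R5

cycle = 11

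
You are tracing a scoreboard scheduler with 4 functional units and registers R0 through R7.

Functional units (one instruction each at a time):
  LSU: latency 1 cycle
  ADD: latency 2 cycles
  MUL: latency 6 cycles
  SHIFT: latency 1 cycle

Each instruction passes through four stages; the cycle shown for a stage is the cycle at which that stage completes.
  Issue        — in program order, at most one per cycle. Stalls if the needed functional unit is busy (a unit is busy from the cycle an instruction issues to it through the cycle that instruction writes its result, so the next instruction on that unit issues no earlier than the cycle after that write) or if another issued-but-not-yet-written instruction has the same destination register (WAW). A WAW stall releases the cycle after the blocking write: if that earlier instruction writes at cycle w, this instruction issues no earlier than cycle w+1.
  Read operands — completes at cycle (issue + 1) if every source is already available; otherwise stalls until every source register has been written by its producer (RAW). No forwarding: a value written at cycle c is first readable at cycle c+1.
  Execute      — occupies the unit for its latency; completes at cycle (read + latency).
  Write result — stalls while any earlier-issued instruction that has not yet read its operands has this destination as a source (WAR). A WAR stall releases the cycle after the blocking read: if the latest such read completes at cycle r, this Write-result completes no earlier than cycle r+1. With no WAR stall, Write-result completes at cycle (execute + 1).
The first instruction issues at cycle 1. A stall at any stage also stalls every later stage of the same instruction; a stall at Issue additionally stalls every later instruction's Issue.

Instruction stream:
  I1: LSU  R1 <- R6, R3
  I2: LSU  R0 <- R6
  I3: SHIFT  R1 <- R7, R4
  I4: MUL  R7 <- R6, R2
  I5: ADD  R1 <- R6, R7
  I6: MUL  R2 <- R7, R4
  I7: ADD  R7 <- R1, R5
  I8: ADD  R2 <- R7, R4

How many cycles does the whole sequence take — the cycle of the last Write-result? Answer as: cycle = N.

cycle = 29

c1: I1→LSU
c2: I1 RO
c3: I1 EX
c4: I1 WR R1
c5: I2→LSU
c6: I2 RO | I3→SHIFT
c7: I2 EX | I3 RO | I4→MUL
c8: I2 WR R0 | I3 EX | I4 RO
c9: I3 WR R1
c10: I5→ADD
c14: I4 EX
c15: I4 WR R7
c16: I5 RO | I6→MUL
c17: I6 RO
c18: I5 EX
c19: I5 WR R1
c20: I7→ADD
c21: I7 RO
c23: I6 EX | I7 EX
c24: I6 WR R2 | I7 WR R7
c25: I8→ADD
c26: I8 RO
c28: I8 EX
c29: I8 WR R2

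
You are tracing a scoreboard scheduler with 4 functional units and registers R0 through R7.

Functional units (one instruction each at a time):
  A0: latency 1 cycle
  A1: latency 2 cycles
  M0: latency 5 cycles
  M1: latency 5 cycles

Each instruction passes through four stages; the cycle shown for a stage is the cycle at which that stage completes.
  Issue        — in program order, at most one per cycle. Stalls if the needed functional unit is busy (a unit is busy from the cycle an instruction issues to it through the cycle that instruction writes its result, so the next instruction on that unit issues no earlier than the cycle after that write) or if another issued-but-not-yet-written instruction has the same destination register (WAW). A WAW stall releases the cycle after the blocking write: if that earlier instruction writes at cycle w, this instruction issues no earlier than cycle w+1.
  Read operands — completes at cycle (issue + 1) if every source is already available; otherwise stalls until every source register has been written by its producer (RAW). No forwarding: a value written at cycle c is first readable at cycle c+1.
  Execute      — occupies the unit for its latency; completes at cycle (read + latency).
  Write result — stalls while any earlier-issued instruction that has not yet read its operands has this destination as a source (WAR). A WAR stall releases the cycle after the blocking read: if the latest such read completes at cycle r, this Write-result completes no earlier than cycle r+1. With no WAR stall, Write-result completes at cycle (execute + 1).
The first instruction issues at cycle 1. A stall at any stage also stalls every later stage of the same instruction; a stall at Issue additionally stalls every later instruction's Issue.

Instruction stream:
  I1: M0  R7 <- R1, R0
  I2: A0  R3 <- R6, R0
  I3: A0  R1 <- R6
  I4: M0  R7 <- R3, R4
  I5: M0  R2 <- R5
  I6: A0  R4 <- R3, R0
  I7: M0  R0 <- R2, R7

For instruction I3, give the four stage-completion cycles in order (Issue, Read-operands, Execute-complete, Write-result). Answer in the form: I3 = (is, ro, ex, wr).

I3 = (6, 7, 8, 9)

I1: IS=1 RO=2 EX=7 WR=8
I2: IS=2 RO=3 EX=4 WR=5
I3: IS=6 RO=7 EX=8 WR=9  [struct: A0 busy until I2 writes@5]
I4: IS=9 RO=10 EX=15 WR=16  [struct: M0 busy until I1 writes@8]
I5: IS=17 RO=18 EX=23 WR=24  [struct: M0 busy until I4 writes@16]
I6: IS=18 RO=19 EX=20 WR=21
I7: IS=25 RO=26 EX=31 WR=32  [struct: M0 busy until I5 writes@24]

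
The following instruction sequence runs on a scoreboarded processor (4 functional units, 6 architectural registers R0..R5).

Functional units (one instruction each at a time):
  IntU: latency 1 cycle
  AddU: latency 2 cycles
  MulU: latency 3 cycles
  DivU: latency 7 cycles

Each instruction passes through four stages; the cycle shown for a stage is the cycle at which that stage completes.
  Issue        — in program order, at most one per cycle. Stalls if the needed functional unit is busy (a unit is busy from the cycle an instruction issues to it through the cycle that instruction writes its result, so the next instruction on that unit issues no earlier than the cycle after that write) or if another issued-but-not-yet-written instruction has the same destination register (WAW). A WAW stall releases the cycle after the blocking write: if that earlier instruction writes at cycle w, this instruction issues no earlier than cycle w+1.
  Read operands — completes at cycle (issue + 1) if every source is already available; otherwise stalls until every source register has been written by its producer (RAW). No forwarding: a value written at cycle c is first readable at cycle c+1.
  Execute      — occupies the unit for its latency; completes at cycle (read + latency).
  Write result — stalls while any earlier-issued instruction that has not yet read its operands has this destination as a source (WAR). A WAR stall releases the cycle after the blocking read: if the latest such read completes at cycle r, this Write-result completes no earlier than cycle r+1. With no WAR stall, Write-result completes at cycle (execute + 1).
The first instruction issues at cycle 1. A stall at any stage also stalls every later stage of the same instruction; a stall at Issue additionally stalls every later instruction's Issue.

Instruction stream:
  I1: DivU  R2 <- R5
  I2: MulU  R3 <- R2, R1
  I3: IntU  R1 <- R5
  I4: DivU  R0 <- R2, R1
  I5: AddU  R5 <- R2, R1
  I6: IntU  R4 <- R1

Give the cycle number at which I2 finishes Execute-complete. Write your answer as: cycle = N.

cycle = 14

[I1] 1/2/9/10
[I2] 2/11/14/15  (RAW R2: wait I1 write@10)
[I3] 3/4/5/12  (WAR R1: wait I2 read@11)
[I4] 11/13/20/21  (struct: DivU busy until I1 writes@10; RAW R1: wait I3 write@12)
[I5] 12/13/15/16
[I6] 13/14/15/16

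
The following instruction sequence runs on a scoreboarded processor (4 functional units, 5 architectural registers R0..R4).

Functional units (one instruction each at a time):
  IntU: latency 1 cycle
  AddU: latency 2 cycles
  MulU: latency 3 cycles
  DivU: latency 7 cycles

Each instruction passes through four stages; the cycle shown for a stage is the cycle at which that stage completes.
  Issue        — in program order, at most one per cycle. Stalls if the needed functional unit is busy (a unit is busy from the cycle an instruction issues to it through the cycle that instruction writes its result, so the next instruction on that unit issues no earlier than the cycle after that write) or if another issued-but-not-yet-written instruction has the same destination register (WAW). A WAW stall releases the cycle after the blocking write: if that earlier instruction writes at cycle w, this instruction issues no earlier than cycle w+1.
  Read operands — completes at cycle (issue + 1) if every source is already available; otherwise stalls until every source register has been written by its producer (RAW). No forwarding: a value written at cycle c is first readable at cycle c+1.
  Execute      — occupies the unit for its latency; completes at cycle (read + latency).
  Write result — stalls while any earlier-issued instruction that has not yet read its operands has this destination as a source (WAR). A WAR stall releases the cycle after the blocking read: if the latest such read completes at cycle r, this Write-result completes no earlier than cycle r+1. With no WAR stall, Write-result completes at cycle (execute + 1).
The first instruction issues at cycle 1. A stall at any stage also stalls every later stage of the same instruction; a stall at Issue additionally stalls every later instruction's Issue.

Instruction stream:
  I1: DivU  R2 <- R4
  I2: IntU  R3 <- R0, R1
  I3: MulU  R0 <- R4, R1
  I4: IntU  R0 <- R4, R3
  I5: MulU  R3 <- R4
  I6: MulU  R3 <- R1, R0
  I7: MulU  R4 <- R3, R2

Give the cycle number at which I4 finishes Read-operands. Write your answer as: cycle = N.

c1: I1 issues→DivU
c2: I1 reads; I2 issues→IntU
c3: I2 reads; I3 issues→MulU
c4: I2 exec-done; I3 reads
c5: I2 writes R3
c7: I3 exec-done
c8: I3 writes R0
c9: I1 exec-done; I4 issues→IntU
c10: I1 writes R2; I4 reads; I5 issues→MulU
c11: I4 exec-done; I5 reads
c12: I4 writes R0
c14: I5 exec-done
c15: I5 writes R3
c16: I6 issues→MulU
c17: I6 reads
c20: I6 exec-done
c21: I6 writes R3
c22: I7 issues→MulU
c23: I7 reads
c26: I7 exec-done
c27: I7 writes R4

cycle = 10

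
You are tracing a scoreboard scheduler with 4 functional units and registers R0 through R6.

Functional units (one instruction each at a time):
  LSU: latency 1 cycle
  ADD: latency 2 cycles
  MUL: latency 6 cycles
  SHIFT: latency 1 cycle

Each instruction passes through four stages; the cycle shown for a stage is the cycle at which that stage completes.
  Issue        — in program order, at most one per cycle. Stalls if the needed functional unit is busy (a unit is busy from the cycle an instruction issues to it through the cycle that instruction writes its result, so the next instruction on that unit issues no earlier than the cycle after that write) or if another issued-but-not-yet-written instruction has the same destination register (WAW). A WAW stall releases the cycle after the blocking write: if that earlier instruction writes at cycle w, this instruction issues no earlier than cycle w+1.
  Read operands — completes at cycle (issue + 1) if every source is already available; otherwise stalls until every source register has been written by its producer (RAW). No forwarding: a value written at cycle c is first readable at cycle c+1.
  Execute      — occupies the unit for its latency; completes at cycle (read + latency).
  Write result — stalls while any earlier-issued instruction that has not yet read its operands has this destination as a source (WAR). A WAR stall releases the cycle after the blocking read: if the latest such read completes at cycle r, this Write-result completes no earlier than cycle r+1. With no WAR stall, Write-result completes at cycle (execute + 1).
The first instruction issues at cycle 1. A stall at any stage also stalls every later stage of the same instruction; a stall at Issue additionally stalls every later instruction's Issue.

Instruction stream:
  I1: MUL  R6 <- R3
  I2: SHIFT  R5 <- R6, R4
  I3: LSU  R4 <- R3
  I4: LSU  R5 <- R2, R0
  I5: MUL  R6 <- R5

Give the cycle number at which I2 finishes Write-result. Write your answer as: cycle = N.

I1  is:1  ro:2  ex:8  wr:9
I2  is:2  ro:10  ex:11  wr:12  — RAW R6: wait I1 write@9
I3  is:3  ro:4  ex:5  wr:11  — WAR R4: wait I2 read@10
I4  is:13  ro:14  ex:15  wr:16  — WAW R5: wait I2 write@12
I5  is:14  ro:17  ex:23  wr:24  — RAW R5: wait I4 write@16

cycle = 12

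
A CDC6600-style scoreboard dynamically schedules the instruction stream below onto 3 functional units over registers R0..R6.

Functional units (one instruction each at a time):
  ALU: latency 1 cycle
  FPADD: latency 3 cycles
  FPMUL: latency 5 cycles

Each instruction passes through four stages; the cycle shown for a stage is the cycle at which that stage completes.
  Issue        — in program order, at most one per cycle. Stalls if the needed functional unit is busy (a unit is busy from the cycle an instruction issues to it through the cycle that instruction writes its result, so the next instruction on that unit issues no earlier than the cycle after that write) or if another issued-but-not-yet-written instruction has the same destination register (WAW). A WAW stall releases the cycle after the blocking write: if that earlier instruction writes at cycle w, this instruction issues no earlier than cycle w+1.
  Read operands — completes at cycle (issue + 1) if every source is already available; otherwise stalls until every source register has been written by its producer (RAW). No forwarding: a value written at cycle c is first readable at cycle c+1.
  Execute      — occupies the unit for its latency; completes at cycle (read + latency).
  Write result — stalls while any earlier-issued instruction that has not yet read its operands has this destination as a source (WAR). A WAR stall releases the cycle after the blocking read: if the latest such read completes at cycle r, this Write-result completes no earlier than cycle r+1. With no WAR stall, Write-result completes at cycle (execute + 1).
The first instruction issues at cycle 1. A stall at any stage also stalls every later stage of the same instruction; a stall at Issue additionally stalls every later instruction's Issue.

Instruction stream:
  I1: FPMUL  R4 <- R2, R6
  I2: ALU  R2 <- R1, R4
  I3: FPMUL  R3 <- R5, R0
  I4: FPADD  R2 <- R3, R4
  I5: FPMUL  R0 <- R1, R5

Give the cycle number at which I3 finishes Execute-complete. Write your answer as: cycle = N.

cycle = 15

cycle 1: I1 issues→FPMUL
cycle 2: I1 reads, I2 issues→ALU
cycle 7: I1 exec-done
cycle 8: I1 writes R4
cycle 9: I2 reads, I3 issues→FPMUL
cycle 10: I2 exec-done, I3 reads
cycle 11: I2 writes R2
cycle 12: I4 issues→FPADD
cycle 15: I3 exec-done
cycle 16: I3 writes R3
cycle 17: I4 reads, I5 issues→FPMUL
cycle 18: I5 reads
cycle 20: I4 exec-done
cycle 21: I4 writes R2
cycle 23: I5 exec-done
cycle 24: I5 writes R0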